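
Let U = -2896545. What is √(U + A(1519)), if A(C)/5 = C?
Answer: 5*I*√115558 ≈ 1699.7*I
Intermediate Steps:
A(C) = 5*C
√(U + A(1519)) = √(-2896545 + 5*1519) = √(-2896545 + 7595) = √(-2888950) = 5*I*√115558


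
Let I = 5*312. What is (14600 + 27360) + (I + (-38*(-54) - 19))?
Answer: 45553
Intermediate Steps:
I = 1560
(14600 + 27360) + (I + (-38*(-54) - 19)) = (14600 + 27360) + (1560 + (-38*(-54) - 19)) = 41960 + (1560 + (2052 - 19)) = 41960 + (1560 + 2033) = 41960 + 3593 = 45553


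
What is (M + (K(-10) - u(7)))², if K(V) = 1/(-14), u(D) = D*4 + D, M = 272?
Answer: 11002489/196 ≈ 56135.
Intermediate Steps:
u(D) = 5*D (u(D) = 4*D + D = 5*D)
K(V) = -1/14
(M + (K(-10) - u(7)))² = (272 + (-1/14 - 5*7))² = (272 + (-1/14 - 1*35))² = (272 + (-1/14 - 35))² = (272 - 491/14)² = (3317/14)² = 11002489/196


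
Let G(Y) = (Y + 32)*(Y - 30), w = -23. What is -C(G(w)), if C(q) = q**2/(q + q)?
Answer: 477/2 ≈ 238.50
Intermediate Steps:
G(Y) = (-30 + Y)*(32 + Y) (G(Y) = (32 + Y)*(-30 + Y) = (-30 + Y)*(32 + Y))
C(q) = q/2 (C(q) = q**2/((2*q)) = (1/(2*q))*q**2 = q/2)
-C(G(w)) = -(-960 + (-23)**2 + 2*(-23))/2 = -(-960 + 529 - 46)/2 = -(-477)/2 = -1*(-477/2) = 477/2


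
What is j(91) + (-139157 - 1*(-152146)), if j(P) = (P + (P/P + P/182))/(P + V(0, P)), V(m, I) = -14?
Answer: 2000491/154 ≈ 12990.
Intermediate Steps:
j(P) = (1 + 183*P/182)/(-14 + P) (j(P) = (P + (P/P + P/182))/(P - 14) = (P + (1 + P*(1/182)))/(-14 + P) = (P + (1 + P/182))/(-14 + P) = (1 + 183*P/182)/(-14 + P))
j(91) + (-139157 - 1*(-152146)) = (182 + 183*91)/(182*(-14 + 91)) + (-139157 - 1*(-152146)) = (1/182)*(182 + 16653)/77 + (-139157 + 152146) = (1/182)*(1/77)*16835 + 12989 = 185/154 + 12989 = 2000491/154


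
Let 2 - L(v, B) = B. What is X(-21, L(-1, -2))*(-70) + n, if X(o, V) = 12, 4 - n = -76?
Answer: -760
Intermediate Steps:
n = 80 (n = 4 - 1*(-76) = 4 + 76 = 80)
L(v, B) = 2 - B
X(-21, L(-1, -2))*(-70) + n = 12*(-70) + 80 = -840 + 80 = -760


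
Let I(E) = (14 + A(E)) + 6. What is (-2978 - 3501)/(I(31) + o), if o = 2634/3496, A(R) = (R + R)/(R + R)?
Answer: -11325292/38025 ≈ -297.84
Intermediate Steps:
A(R) = 1 (A(R) = (2*R)/((2*R)) = (2*R)*(1/(2*R)) = 1)
I(E) = 21 (I(E) = (14 + 1) + 6 = 15 + 6 = 21)
o = 1317/1748 (o = 2634*(1/3496) = 1317/1748 ≈ 0.75343)
(-2978 - 3501)/(I(31) + o) = (-2978 - 3501)/(21 + 1317/1748) = -6479/38025/1748 = -6479*1748/38025 = -11325292/38025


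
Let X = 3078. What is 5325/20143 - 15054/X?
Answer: -47807062/10333359 ≈ -4.6265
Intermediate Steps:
5325/20143 - 15054/X = 5325/20143 - 15054/3078 = 5325*(1/20143) - 15054*1/3078 = 5325/20143 - 2509/513 = -47807062/10333359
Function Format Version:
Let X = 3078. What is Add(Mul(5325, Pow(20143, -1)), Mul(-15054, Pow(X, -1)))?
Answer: Rational(-47807062, 10333359) ≈ -4.6265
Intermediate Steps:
Add(Mul(5325, Pow(20143, -1)), Mul(-15054, Pow(X, -1))) = Add(Mul(5325, Pow(20143, -1)), Mul(-15054, Pow(3078, -1))) = Add(Mul(5325, Rational(1, 20143)), Mul(-15054, Rational(1, 3078))) = Add(Rational(5325, 20143), Rational(-2509, 513)) = Rational(-47807062, 10333359)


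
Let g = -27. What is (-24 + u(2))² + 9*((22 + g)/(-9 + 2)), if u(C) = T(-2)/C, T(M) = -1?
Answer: 16987/28 ≈ 606.68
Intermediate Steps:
u(C) = -1/C
(-24 + u(2))² + 9*((22 + g)/(-9 + 2)) = (-24 - 1/2)² + 9*((22 - 27)/(-9 + 2)) = (-24 - 1*½)² + 9*(-5/(-7)) = (-24 - ½)² + 9*(-5*(-⅐)) = (-49/2)² + 9*(5/7) = 2401/4 + 45/7 = 16987/28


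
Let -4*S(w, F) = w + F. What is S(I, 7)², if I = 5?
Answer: 9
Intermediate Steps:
S(w, F) = -F/4 - w/4 (S(w, F) = -(w + F)/4 = -(F + w)/4 = -F/4 - w/4)
S(I, 7)² = (-¼*7 - ¼*5)² = (-7/4 - 5/4)² = (-3)² = 9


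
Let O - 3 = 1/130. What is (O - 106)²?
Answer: 179265321/16900 ≈ 10607.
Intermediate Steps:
O = 391/130 (O = 3 + 1/130 = 391/130 ≈ 3.0077)
(O - 106)² = (391/130 - 106)² = (-13389/130)² = 179265321/16900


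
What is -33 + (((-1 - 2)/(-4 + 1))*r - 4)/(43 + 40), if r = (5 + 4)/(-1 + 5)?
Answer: -10963/332 ≈ -33.021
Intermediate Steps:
r = 9/4 ≈ 2.2500
-33 + (((-1 - 2)/(-4 + 1))*r - 4)/(43 + 40) = -33 + (((-1 - 2)/(-4 + 1))*(9/4) - 4)/(43 + 40) = -33 + (-3/(-3)*(9/4) - 4)/83 = -33 + (-3*(-⅓)*(9/4) - 4)*(1/83) = -33 + (1*(9/4) - 4)*(1/83) = -33 + (9/4 - 4)*(1/83) = -33 - 7/4*1/83 = -33 - 7/332 = -10963/332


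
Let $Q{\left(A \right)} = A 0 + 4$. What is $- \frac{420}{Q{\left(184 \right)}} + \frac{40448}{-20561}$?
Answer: $- \frac{2199353}{20561} \approx -106.97$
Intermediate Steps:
$Q{\left(A \right)} = 4$ ($Q{\left(A \right)} = 0 + 4 = 4$)
$- \frac{420}{Q{\left(184 \right)}} + \frac{40448}{-20561} = - \frac{420}{4} + \frac{40448}{-20561} = \left(-420\right) \frac{1}{4} + 40448 \left(- \frac{1}{20561}\right) = -105 - \frac{40448}{20561} = - \frac{2199353}{20561}$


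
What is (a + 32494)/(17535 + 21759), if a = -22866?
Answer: 4814/19647 ≈ 0.24502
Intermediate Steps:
(a + 32494)/(17535 + 21759) = (-22866 + 32494)/(17535 + 21759) = 9628/39294 = 9628*(1/39294) = 4814/19647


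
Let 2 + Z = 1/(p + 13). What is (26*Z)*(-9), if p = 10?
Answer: 10530/23 ≈ 457.83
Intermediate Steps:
Z = -45/23 (Z = -2 + 1/(10 + 13) = -2 + 1/23 = -45/23 ≈ -1.9565)
(26*Z)*(-9) = (26*(-45/23))*(-9) = -1170/23*(-9) = 10530/23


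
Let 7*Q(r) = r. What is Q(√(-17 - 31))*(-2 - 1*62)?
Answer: -256*I*√3/7 ≈ -63.344*I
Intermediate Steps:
Q(r) = r/7
Q(√(-17 - 31))*(-2 - 1*62) = (√(-17 - 31)/7)*(-2 - 1*62) = (√(-48)/7)*(-2 - 62) = ((4*I*√3)/7)*(-64) = (4*I*√3/7)*(-64) = -256*I*√3/7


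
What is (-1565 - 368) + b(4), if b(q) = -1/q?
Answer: -7733/4 ≈ -1933.3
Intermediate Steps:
(-1565 - 368) + b(4) = (-1565 - 368) - 1/4 = -1933 - 1*1/4 = -1933 - 1/4 = -7733/4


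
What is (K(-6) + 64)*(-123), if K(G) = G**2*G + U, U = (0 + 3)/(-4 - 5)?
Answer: 18737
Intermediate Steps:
U = -1/3 (U = 3/(-9) = 3*(-1/9) = -1/3 ≈ -0.33333)
K(G) = -1/3 + G**3 (K(G) = G**2*G - 1/3 = G**3 - 1/3 = -1/3 + G**3)
(K(-6) + 64)*(-123) = ((-1/3 + (-6)**3) + 64)*(-123) = ((-1/3 - 216) + 64)*(-123) = (-649/3 + 64)*(-123) = -457/3*(-123) = 18737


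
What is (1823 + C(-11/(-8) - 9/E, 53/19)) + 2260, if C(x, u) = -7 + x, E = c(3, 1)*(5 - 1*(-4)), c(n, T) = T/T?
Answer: 32611/8 ≈ 4076.4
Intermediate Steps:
c(n, T) = 1
E = 9 (E = 1*(5 - 1*(-4)) = 1*(5 + 4) = 1*9 = 9)
(1823 + C(-11/(-8) - 9/E, 53/19)) + 2260 = (1823 + (-7 + (-11/(-8) - 9/9))) + 2260 = (1823 + (-7 + (-11*(-⅛) - 9*⅑))) + 2260 = (1823 + (-7 + (11/8 - 1))) + 2260 = (1823 + (-7 + 3/8)) + 2260 = (1823 - 53/8) + 2260 = 14531/8 + 2260 = 32611/8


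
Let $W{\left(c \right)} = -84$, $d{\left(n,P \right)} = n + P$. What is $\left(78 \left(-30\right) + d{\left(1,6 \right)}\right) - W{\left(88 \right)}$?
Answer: $-2249$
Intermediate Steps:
$d{\left(n,P \right)} = P + n$
$\left(78 \left(-30\right) + d{\left(1,6 \right)}\right) - W{\left(88 \right)} = \left(78 \left(-30\right) + \left(6 + 1\right)\right) - -84 = \left(-2340 + 7\right) + 84 = -2333 + 84 = -2249$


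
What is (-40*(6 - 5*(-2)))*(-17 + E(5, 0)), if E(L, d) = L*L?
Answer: -5120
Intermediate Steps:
E(L, d) = L²
(-40*(6 - 5*(-2)))*(-17 + E(5, 0)) = (-40*(6 - 5*(-2)))*(-17 + 5²) = (-40*(6 + 10))*(-17 + 25) = -40*16*8 = -640*8 = -5120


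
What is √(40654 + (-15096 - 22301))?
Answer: √3257 ≈ 57.070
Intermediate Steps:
√(40654 + (-15096 - 22301)) = √(40654 - 37397) = √3257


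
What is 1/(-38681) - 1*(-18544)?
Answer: 717300463/38681 ≈ 18544.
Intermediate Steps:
1/(-38681) - 1*(-18544) = -1/38681 + 18544 = 717300463/38681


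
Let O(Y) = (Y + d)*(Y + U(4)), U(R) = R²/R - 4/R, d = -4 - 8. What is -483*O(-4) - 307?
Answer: -8035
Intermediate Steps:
d = -12
U(R) = R - 4/R
O(Y) = (-12 + Y)*(3 + Y) (O(Y) = (Y - 12)*(Y + (4 - 4/4)) = (-12 + Y)*(Y + (4 - 4*¼)) = (-12 + Y)*(Y + (4 - 1)) = (-12 + Y)*(Y + 3) = (-12 + Y)*(3 + Y))
-483*O(-4) - 307 = -483*(-36 + (-4)² - 9*(-4)) - 307 = -483*(-36 + 16 + 36) - 307 = -483*16 - 307 = -7728 - 307 = -8035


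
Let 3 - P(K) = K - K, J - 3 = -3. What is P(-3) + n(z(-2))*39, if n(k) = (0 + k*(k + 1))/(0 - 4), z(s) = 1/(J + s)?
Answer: 87/16 ≈ 5.4375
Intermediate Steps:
J = 0 (J = 3 - 3 = 0)
z(s) = 1/s (z(s) = 1/(0 + s) = 1/s)
n(k) = -k*(1 + k)/4 (n(k) = (0 + k*(1 + k))/(-4) = (k*(1 + k))*(-¼) = -k*(1 + k)/4)
P(K) = 3 (P(K) = 3 - (K - K) = 3 - 1*0 = 3 + 0 = 3)
P(-3) + n(z(-2))*39 = 3 - ¼*(1 + 1/(-2))/(-2)*39 = 3 - ¼*(-½)*(1 - ½)*39 = 3 - ¼*(-½)*½*39 = 3 + (1/16)*39 = 3 + 39/16 = 87/16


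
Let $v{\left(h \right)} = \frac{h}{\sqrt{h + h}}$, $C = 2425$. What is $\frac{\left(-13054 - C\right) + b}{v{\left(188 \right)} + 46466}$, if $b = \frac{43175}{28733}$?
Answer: $- \frac{10332062015156}{31018553009223} + \frac{222357466 \sqrt{94}}{31018553009223} \approx -0.33302$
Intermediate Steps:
$b = \frac{43175}{28733}$ ($b = 43175 \cdot \frac{1}{28733} = \frac{43175}{28733} \approx 1.5026$)
$v{\left(h \right)} = \frac{\sqrt{2} \sqrt{h}}{2}$ ($v{\left(h \right)} = \frac{h}{\sqrt{2 h}} = \frac{h}{\sqrt{2} \sqrt{h}} = h \frac{\sqrt{2}}{2 \sqrt{h}} = \frac{\sqrt{2} \sqrt{h}}{2}$)
$\frac{\left(-13054 - C\right) + b}{v{\left(188 \right)} + 46466} = \frac{\left(-13054 - 2425\right) + \frac{43175}{28733}}{\frac{\sqrt{2} \sqrt{188}}{2} + 46466} = \frac{\left(-13054 - 2425\right) + \frac{43175}{28733}}{\frac{\sqrt{2} \cdot 2 \sqrt{47}}{2} + 46466} = \frac{-15479 + \frac{43175}{28733}}{\sqrt{94} + 46466} = - \frac{444714932}{28733 \left(46466 + \sqrt{94}\right)}$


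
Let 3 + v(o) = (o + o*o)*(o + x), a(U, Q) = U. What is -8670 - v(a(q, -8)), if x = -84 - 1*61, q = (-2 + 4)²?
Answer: -5847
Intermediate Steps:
q = 4 (q = 2² = 4)
x = -145 (x = -84 - 61 = -145)
v(o) = -3 + (-145 + o)*(o + o²) (v(o) = -3 + (o + o*o)*(o - 145) = -3 + (o + o²)*(-145 + o) = -3 + (-145 + o)*(o + o²))
-8670 - v(a(q, -8)) = -8670 - (-3 + 4³ - 145*4 - 144*4²) = -8670 - (-3 + 64 - 580 - 144*16) = -8670 - (-3 + 64 - 580 - 2304) = -8670 - 1*(-2823) = -8670 + 2823 = -5847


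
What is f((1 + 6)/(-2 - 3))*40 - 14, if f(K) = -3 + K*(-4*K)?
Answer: -2238/5 ≈ -447.60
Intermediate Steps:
f(K) = -3 - 4*K²
f((1 + 6)/(-2 - 3))*40 - 14 = (-3 - 4*(1 + 6)²/(-2 - 3)²)*40 - 14 = (-3 - 4*(7/(-5))²)*40 - 14 = (-3 - 4*(7*(-⅕))²)*40 - 14 = (-3 - 4*(-7/5)²)*40 - 14 = (-3 - 4*49/25)*40 - 14 = (-3 - 196/25)*40 - 14 = -271/25*40 - 14 = -2168/5 - 14 = -2238/5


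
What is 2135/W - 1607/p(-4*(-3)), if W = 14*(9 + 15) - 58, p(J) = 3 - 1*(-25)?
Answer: -193483/3892 ≈ -49.713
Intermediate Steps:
p(J) = 28 (p(J) = 3 + 25 = 28)
W = 278 (W = 14*24 - 58 = 336 - 58 = 278)
2135/W - 1607/p(-4*(-3)) = 2135/278 - 1607/28 = -193483/3892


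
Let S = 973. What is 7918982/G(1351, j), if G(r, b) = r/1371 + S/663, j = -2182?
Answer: 399896712527/123872 ≈ 3.2283e+6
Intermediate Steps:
G(r, b) = 973/663 + r/1371 (G(r, b) = r/1371 + 973/663 = 973/663 + r/1371)
7918982/G(1351, j) = 7918982/(973/663 + (1/1371)*1351) = 7918982/(973/663 + 1351/1371) = 7918982/(247744/100997) = 7918982*(100997/247744) = 399896712527/123872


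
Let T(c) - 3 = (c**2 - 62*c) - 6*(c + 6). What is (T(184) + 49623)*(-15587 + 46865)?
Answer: 2218673652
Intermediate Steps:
T(c) = -33 + c**2 - 68*c (T(c) = 3 + ((c**2 - 62*c) - 6*(c + 6)) = 3 + ((c**2 - 62*c) - 6*(6 + c)) = 3 + ((c**2 - 62*c) + (-36 - 6*c)) = 3 + (-36 + c**2 - 68*c) = -33 + c**2 - 68*c)
(T(184) + 49623)*(-15587 + 46865) = ((-33 + 184**2 - 68*184) + 49623)*(-15587 + 46865) = ((-33 + 33856 - 12512) + 49623)*31278 = (21311 + 49623)*31278 = 70934*31278 = 2218673652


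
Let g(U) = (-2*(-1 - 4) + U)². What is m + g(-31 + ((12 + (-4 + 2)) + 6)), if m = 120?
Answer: 145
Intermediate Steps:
g(U) = (10 + U)² (g(U) = (-2*(-5) + U)² = (10 + U)²)
m + g(-31 + ((12 + (-4 + 2)) + 6)) = 120 + (10 + (-31 + ((12 + (-4 + 2)) + 6)))² = 120 + (10 + (-31 + ((12 - 2) + 6)))² = 120 + (10 + (-31 + (10 + 6)))² = 120 + (10 + (-31 + 16))² = 120 + (10 - 15)² = 120 + (-5)² = 120 + 25 = 145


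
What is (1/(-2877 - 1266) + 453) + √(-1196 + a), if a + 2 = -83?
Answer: 1876778/4143 + I*√1281 ≈ 453.0 + 35.791*I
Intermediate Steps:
a = -85 (a = -2 - 83 = -85)
(1/(-2877 - 1266) + 453) + √(-1196 + a) = (1/(-2877 - 1266) + 453) + √(-1196 - 85) = (1/(-4143) + 453) + √(-1281) = (-1/4143 + 453) + I*√1281 = 1876778/4143 + I*√1281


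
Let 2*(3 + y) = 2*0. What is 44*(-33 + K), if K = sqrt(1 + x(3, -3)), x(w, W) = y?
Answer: -1452 + 44*I*sqrt(2) ≈ -1452.0 + 62.225*I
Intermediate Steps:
y = -3 (y = -3 + (2*0)/2 = -3 + (1/2)*0 = -3 + 0 = -3)
x(w, W) = -3
K = I*sqrt(2) (K = sqrt(1 - 3) = sqrt(-2) = I*sqrt(2) ≈ 1.4142*I)
44*(-33 + K) = 44*(-33 + I*sqrt(2)) = -1452 + 44*I*sqrt(2)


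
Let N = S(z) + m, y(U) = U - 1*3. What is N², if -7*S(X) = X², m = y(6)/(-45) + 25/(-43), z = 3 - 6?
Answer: 76230361/20385225 ≈ 3.7395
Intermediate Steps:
y(U) = -3 + U (y(U) = U - 3 = -3 + U)
z = -3
m = -418/645 (m = (-3 + 6)/(-45) + 25/(-43) = 3*(-1/45) + 25*(-1/43) = -1/15 - 25/43 = -418/645 ≈ -0.64806)
S(X) = -X²/7
N = -8731/4515 (N = -⅐*(-3)² - 418/645 = -⅐*9 - 418/645 = -9/7 - 418/645 = -8731/4515 ≈ -1.9338)
N² = (-8731/4515)² = 76230361/20385225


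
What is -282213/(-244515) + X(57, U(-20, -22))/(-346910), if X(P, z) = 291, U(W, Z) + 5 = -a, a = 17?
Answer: 6522090531/5654979910 ≈ 1.1533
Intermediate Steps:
U(W, Z) = -22 (U(W, Z) = -5 - 1*17 = -5 - 17 = -22)
-282213/(-244515) + X(57, U(-20, -22))/(-346910) = -282213/(-244515) + 291/(-346910) = -282213*(-1/244515) + 291*(-1/346910) = 94071/81505 - 291/346910 = 6522090531/5654979910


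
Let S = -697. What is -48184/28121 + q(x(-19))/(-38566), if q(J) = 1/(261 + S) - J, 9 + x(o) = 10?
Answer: -810190877907/472848315896 ≈ -1.7134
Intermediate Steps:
x(o) = 1 (x(o) = -9 + 10 = 1)
q(J) = -1/436 - J (q(J) = 1/(261 - 697) - J = 1/(-436) - J = -1/436 - J)
-48184/28121 + q(x(-19))/(-38566) = -48184/28121 + (-1/436 - 1*1)/(-38566) = -48184*1/28121 + (-1/436 - 1)*(-1/38566) = -48184/28121 - 437/436*(-1/38566) = -48184/28121 + 437/16814776 = -810190877907/472848315896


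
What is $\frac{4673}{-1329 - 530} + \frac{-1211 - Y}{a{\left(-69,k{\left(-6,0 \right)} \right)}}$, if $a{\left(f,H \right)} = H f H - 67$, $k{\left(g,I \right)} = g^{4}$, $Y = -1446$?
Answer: $- \frac{541571094148}{215446148489} \approx -2.5137$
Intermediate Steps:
$a{\left(f,H \right)} = -67 + f H^{2}$ ($a{\left(f,H \right)} = f H^{2} - 67 = -67 + f H^{2}$)
$\frac{4673}{-1329 - 530} + \frac{-1211 - Y}{a{\left(-69,k{\left(-6,0 \right)} \right)}} = \frac{4673}{-1329 - 530} + \frac{-1211 - -1446}{-67 - 69 \left(\left(-6\right)^{4}\right)^{2}} = \frac{4673}{-1859} + \frac{-1211 + 1446}{-67 - 69 \cdot 1296^{2}} = 4673 \left(- \frac{1}{1859}\right) + \frac{235}{-67 - 115893504} = - \frac{4673}{1859} + \frac{235}{-67 - 115893504} = - \frac{4673}{1859} + \frac{235}{-115893571} = - \frac{4673}{1859} + 235 \left(- \frac{1}{115893571}\right) = - \frac{4673}{1859} - \frac{235}{115893571} = - \frac{541571094148}{215446148489}$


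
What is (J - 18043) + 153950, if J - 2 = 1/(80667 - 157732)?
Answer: 10473827084/77065 ≈ 1.3591e+5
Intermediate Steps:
J = 154129/77065 (J = 2 + 1/(80667 - 157732) = 2 + 1/(-77065) = 2 - 1/77065 = 154129/77065 ≈ 2.0000)
(J - 18043) + 153950 = (154129/77065 - 18043) + 153950 = -1390329666/77065 + 153950 = 10473827084/77065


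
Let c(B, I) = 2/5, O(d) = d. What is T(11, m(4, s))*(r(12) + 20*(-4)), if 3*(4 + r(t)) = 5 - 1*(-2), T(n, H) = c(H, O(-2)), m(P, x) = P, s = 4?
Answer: -98/3 ≈ -32.667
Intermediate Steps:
c(B, I) = ⅖ (c(B, I) = 2*(⅕) = ⅖)
T(n, H) = ⅖
r(t) = -5/3 (r(t) = -4 + (5 - 1*(-2))/3 = -4 + (5 + 2)/3 = -4 + (⅓)*7 = -4 + 7/3 = -5/3)
T(11, m(4, s))*(r(12) + 20*(-4)) = 2*(-5/3 + 20*(-4))/5 = 2*(-5/3 - 80)/5 = (⅖)*(-245/3) = -98/3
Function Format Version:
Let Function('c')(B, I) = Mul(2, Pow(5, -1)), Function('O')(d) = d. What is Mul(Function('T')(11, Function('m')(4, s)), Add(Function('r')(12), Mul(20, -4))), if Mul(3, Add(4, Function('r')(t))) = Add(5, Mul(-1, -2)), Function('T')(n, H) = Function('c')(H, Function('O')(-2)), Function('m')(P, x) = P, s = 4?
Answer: Rational(-98, 3) ≈ -32.667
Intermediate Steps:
Function('c')(B, I) = Rational(2, 5) (Function('c')(B, I) = Mul(2, Rational(1, 5)) = Rational(2, 5))
Function('T')(n, H) = Rational(2, 5)
Function('r')(t) = Rational(-5, 3) (Function('r')(t) = Add(-4, Mul(Rational(1, 3), Add(5, Mul(-1, -2)))) = Add(-4, Mul(Rational(1, 3), Add(5, 2))) = Add(-4, Mul(Rational(1, 3), 7)) = Add(-4, Rational(7, 3)) = Rational(-5, 3))
Mul(Function('T')(11, Function('m')(4, s)), Add(Function('r')(12), Mul(20, -4))) = Mul(Rational(2, 5), Add(Rational(-5, 3), Mul(20, -4))) = Mul(Rational(2, 5), Add(Rational(-5, 3), -80)) = Mul(Rational(2, 5), Rational(-245, 3)) = Rational(-98, 3)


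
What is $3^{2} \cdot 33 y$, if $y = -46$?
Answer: $-13662$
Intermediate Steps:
$3^{2} \cdot 33 y = 3^{2} \cdot 33 \left(-46\right) = 9 \cdot 33 \left(-46\right) = 297 \left(-46\right) = -13662$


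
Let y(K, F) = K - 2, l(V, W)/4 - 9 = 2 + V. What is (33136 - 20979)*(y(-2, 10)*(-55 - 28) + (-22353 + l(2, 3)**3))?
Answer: 1441662159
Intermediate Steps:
l(V, W) = 44 + 4*V (l(V, W) = 36 + 4*(2 + V) = 36 + (8 + 4*V) = 44 + 4*V)
y(K, F) = -2 + K
(33136 - 20979)*(y(-2, 10)*(-55 - 28) + (-22353 + l(2, 3)**3)) = (33136 - 20979)*((-2 - 2)*(-55 - 28) + (-22353 + (44 + 4*2)**3)) = 12157*(-4*(-83) + (-22353 + (44 + 8)**3)) = 12157*(332 + (-22353 + 52**3)) = 12157*(332 + (-22353 + 140608)) = 12157*(332 + 118255) = 12157*118587 = 1441662159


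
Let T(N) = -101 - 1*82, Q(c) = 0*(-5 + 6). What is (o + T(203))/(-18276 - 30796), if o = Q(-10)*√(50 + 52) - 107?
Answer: 145/24536 ≈ 0.0059097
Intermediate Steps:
Q(c) = 0 (Q(c) = 0*1 = 0)
T(N) = -183 (T(N) = -101 - 82 = -183)
o = -107 (o = 0*√(50 + 52) - 107 = 0*√102 - 107 = 0 - 107 = -107)
(o + T(203))/(-18276 - 30796) = (-107 - 183)/(-18276 - 30796) = -290/(-49072) = -290*(-1/49072) = 145/24536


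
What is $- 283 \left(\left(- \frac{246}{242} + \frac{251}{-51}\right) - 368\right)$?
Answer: $\frac{653042876}{6171} \approx 1.0582 \cdot 10^{5}$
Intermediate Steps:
$- 283 \left(\left(- \frac{246}{242} + \frac{251}{-51}\right) - 368\right) = - 283 \left(\left(\left(-246\right) \frac{1}{242} + 251 \left(- \frac{1}{51}\right)\right) - 368\right) = - 283 \left(\left(- \frac{123}{121} - \frac{251}{51}\right) - 368\right) = - 283 \left(- \frac{36644}{6171} - 368\right) = \left(-283\right) \left(- \frac{2307572}{6171}\right) = \frac{653042876}{6171}$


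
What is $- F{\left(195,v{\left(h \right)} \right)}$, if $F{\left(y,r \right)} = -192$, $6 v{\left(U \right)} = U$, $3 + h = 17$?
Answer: $192$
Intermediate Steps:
$h = 14$ ($h = -3 + 17 = 14$)
$v{\left(U \right)} = \frac{U}{6}$
$- F{\left(195,v{\left(h \right)} \right)} = \left(-1\right) \left(-192\right) = 192$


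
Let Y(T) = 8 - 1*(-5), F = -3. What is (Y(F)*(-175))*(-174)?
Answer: 395850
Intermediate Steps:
Y(T) = 13 (Y(T) = 8 + 5 = 13)
(Y(F)*(-175))*(-174) = (13*(-175))*(-174) = -2275*(-174) = 395850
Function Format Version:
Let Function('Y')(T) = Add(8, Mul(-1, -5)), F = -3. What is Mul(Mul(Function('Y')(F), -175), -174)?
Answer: 395850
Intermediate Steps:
Function('Y')(T) = 13 (Function('Y')(T) = Add(8, 5) = 13)
Mul(Mul(Function('Y')(F), -175), -174) = Mul(Mul(13, -175), -174) = Mul(-2275, -174) = 395850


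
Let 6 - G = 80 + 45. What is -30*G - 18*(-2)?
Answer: 3606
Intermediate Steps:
G = -119 (G = 6 - (80 + 45) = 6 - 1*125 = 6 - 125 = -119)
-30*G - 18*(-2) = -30*(-119) - 18*(-2) = 3570 + 36 = 3606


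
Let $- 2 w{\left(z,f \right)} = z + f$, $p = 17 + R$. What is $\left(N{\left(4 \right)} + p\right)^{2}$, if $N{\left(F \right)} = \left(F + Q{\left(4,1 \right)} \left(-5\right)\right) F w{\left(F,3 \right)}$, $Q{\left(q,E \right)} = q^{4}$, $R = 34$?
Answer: $320947225$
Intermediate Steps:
$p = 51$ ($p = 17 + 34 = 51$)
$w{\left(z,f \right)} = - \frac{f}{2} - \frac{z}{2}$ ($w{\left(z,f \right)} = - \frac{z + f}{2} = - \frac{f + z}{2} = - \frac{f}{2} - \frac{z}{2}$)
$N{\left(F \right)} = F \left(-1280 + F\right) \left(- \frac{3}{2} - \frac{F}{2}\right)$ ($N{\left(F \right)} = \left(F + 4^{4} \left(-5\right)\right) F \left(\left(- \frac{1}{2}\right) 3 - \frac{F}{2}\right) = \left(F + 256 \left(-5\right)\right) F \left(- \frac{3}{2} - \frac{F}{2}\right) = \left(F - 1280\right) F \left(- \frac{3}{2} - \frac{F}{2}\right) = \left(-1280 + F\right) F \left(- \frac{3}{2} - \frac{F}{2}\right) = F \left(-1280 + F\right) \left(- \frac{3}{2} - \frac{F}{2}\right)$)
$\left(N{\left(4 \right)} + p\right)^{2} = \left(\left(- \frac{1}{2}\right) 4 \left(-1280 + 4\right) \left(3 + 4\right) + 51\right)^{2} = \left(\left(- \frac{1}{2}\right) 4 \left(-1276\right) 7 + 51\right)^{2} = \left(17864 + 51\right)^{2} = 17915^{2} = 320947225$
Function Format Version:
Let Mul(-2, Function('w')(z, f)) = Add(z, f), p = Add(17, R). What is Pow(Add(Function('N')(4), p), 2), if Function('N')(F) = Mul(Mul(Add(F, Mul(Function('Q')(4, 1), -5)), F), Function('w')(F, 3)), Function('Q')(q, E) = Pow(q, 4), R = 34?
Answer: 320947225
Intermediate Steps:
p = 51 (p = Add(17, 34) = 51)
Function('w')(z, f) = Add(Mul(Rational(-1, 2), f), Mul(Rational(-1, 2), z)) (Function('w')(z, f) = Mul(Rational(-1, 2), Add(z, f)) = Mul(Rational(-1, 2), Add(f, z)) = Add(Mul(Rational(-1, 2), f), Mul(Rational(-1, 2), z)))
Function('N')(F) = Mul(F, Add(-1280, F), Add(Rational(-3, 2), Mul(Rational(-1, 2), F))) (Function('N')(F) = Mul(Mul(Add(F, Mul(Pow(4, 4), -5)), F), Add(Mul(Rational(-1, 2), 3), Mul(Rational(-1, 2), F))) = Mul(Mul(Add(F, Mul(256, -5)), F), Add(Rational(-3, 2), Mul(Rational(-1, 2), F))) = Mul(Mul(Add(F, -1280), F), Add(Rational(-3, 2), Mul(Rational(-1, 2), F))) = Mul(Mul(Add(-1280, F), F), Add(Rational(-3, 2), Mul(Rational(-1, 2), F))) = Mul(Mul(F, Add(-1280, F)), Add(Rational(-3, 2), Mul(Rational(-1, 2), F))) = Mul(F, Add(-1280, F), Add(Rational(-3, 2), Mul(Rational(-1, 2), F))))
Pow(Add(Function('N')(4), p), 2) = Pow(Add(Mul(Rational(-1, 2), 4, Add(-1280, 4), Add(3, 4)), 51), 2) = Pow(Add(Mul(Rational(-1, 2), 4, -1276, 7), 51), 2) = Pow(Add(17864, 51), 2) = Pow(17915, 2) = 320947225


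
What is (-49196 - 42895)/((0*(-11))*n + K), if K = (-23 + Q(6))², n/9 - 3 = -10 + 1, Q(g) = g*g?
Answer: -92091/169 ≈ -544.92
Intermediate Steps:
Q(g) = g²
n = -54 (n = 27 + 9*(-10 + 1) = 27 + 9*(-9) = 27 - 81 = -54)
K = 169 (K = (-23 + 6²)² = (-23 + 36)² = 13² = 169)
(-49196 - 42895)/((0*(-11))*n + K) = (-49196 - 42895)/((0*(-11))*(-54) + 169) = -92091/(0*(-54) + 169) = -92091/(0 + 169) = -92091/169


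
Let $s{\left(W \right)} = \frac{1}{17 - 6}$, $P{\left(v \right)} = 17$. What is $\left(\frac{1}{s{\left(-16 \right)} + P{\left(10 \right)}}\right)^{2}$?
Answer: $\frac{121}{35344} \approx 0.0034235$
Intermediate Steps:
$s{\left(W \right)} = \frac{1}{11}$
$\left(\frac{1}{s{\left(-16 \right)} + P{\left(10 \right)}}\right)^{2} = \left(\frac{1}{\frac{1}{11} + 17}\right)^{2} = \left(\frac{1}{\frac{188}{11}}\right)^{2} = \left(\frac{11}{188}\right)^{2} = \frac{121}{35344}$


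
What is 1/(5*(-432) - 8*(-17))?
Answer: -1/2024 ≈ -0.00049407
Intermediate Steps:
1/(5*(-432) - 8*(-17)) = 1/(-2160 + 136) = 1/(-2024) = -1/2024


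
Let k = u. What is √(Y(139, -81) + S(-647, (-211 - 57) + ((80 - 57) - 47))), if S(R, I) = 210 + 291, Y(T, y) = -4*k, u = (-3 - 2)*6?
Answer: 3*√69 ≈ 24.920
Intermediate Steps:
u = -30 (u = -5*6 = -30)
k = -30
Y(T, y) = 120 (Y(T, y) = -4*(-30) = 120)
S(R, I) = 501
√(Y(139, -81) + S(-647, (-211 - 57) + ((80 - 57) - 47))) = √(120 + 501) = √621 = 3*√69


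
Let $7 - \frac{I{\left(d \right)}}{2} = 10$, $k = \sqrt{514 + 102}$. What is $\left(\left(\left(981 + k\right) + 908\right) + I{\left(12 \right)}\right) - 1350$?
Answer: $533 + 2 \sqrt{154} \approx 557.82$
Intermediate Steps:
$k = 2 \sqrt{154}$ ($k = \sqrt{616} = 2 \sqrt{154} \approx 24.819$)
$I{\left(d \right)} = -6$ ($I{\left(d \right)} = 14 - 20 = -6$)
$\left(\left(\left(981 + k\right) + 908\right) + I{\left(12 \right)}\right) - 1350 = \left(\left(\left(981 + 2 \sqrt{154}\right) + 908\right) - 6\right) - 1350 = \left(\left(1889 + 2 \sqrt{154}\right) - 6\right) - 1350 = \left(1883 + 2 \sqrt{154}\right) - 1350 = 533 + 2 \sqrt{154}$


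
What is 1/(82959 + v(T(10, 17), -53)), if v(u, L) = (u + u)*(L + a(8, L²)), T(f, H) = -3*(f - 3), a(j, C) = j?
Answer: 1/84849 ≈ 1.1786e-5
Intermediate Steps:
T(f, H) = 9 - 3*f (T(f, H) = -3*(-3 + f) = 9 - 3*f)
v(u, L) = 2*u*(8 + L) (v(u, L) = (u + u)*(L + 8) = (2*u)*(8 + L) = 2*u*(8 + L))
1/(82959 + v(T(10, 17), -53)) = 1/(82959 + 2*(9 - 3*10)*(8 - 53)) = 1/(82959 + 2*(9 - 30)*(-45)) = 1/(82959 + 2*(-21)*(-45)) = 1/(82959 + 1890) = 1/84849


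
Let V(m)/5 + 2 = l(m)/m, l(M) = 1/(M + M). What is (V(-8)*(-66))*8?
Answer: 42075/8 ≈ 5259.4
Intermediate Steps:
l(M) = 1/(2*M)
V(m) = -10 + 5/(2*m²) (V(m) = -10 + 5*((1/(2*m))/m) = -10 + 5*(1/(2*m²)) = -10 + 5/(2*m²))
(V(-8)*(-66))*8 = ((-10 + (5/2)/(-8)²)*(-66))*8 = ((-10 + (5/2)*(1/64))*(-66))*8 = ((-10 + 5/128)*(-66))*8 = -1275/128*(-66)*8 = (42075/64)*8 = 42075/8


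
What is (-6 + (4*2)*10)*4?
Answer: 296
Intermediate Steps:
(-6 + (4*2)*10)*4 = (-6 + 8*10)*4 = (-6 + 80)*4 = 74*4 = 296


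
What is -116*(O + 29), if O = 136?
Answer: -19140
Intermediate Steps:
-116*(O + 29) = -116*(136 + 29) = -116*165 = -19140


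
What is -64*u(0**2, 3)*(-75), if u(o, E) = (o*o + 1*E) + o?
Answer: 14400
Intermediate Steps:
u(o, E) = E + o + o**2 (u(o, E) = (o**2 + E) + o = (E + o**2) + o = E + o + o**2)
-64*u(0**2, 3)*(-75) = -64*(3 + 0**2 + (0**2)**2)*(-75) = -64*(3 + 0 + 0**2)*(-75) = -64*(3 + 0 + 0)*(-75) = -64*3*(-75) = -192*(-75) = 14400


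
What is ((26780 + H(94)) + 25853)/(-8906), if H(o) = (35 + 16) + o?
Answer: -26389/4453 ≈ -5.9261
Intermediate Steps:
H(o) = 51 + o
((26780 + H(94)) + 25853)/(-8906) = ((26780 + (51 + 94)) + 25853)/(-8906) = ((26780 + 145) + 25853)*(-1/8906) = (26925 + 25853)*(-1/8906) = 52778*(-1/8906) = -26389/4453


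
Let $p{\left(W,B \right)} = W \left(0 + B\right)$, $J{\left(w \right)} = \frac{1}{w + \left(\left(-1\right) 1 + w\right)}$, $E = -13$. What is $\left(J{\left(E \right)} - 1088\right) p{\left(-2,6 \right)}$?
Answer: $\frac{117508}{9} \approx 13056.0$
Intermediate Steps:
$J{\left(w \right)} = \frac{1}{-1 + 2 w}$ ($J{\left(w \right)} = \frac{1}{w + \left(-1 + w\right)} = \frac{1}{-1 + 2 w}$)
$p{\left(W,B \right)} = B W$ ($p{\left(W,B \right)} = W B = B W$)
$\left(J{\left(E \right)} - 1088\right) p{\left(-2,6 \right)} = \left(\frac{1}{-1 + 2 \left(-13\right)} - 1088\right) 6 \left(-2\right) = \left(\frac{1}{-1 - 26} - 1088\right) \left(-12\right) = \left(\frac{1}{-27} - 1088\right) \left(-12\right) = \left(- \frac{1}{27} - 1088\right) \left(-12\right) = \left(- \frac{29377}{27}\right) \left(-12\right) = \frac{117508}{9}$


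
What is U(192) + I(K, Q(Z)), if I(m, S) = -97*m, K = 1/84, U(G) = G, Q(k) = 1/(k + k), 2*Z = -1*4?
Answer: 16031/84 ≈ 190.85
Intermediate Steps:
Z = -2 (Z = (-1*4)/2 = (1/2)*(-4) = -2)
Q(k) = 1/(2*k)
K = 1/84 ≈ 0.011905
U(192) + I(K, Q(Z)) = 192 - 97*1/84 = 192 - 97/84 = 16031/84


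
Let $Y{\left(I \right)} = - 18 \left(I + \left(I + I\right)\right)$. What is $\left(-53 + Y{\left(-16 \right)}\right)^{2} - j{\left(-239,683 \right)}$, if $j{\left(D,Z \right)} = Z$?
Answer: $657038$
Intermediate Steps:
$Y{\left(I \right)} = - 54 I$ ($Y{\left(I \right)} = - 18 \left(I + 2 I\right) = - 18 \cdot 3 I = - 54 I$)
$\left(-53 + Y{\left(-16 \right)}\right)^{2} - j{\left(-239,683 \right)} = \left(-53 - -864\right)^{2} - 683 = \left(-53 + 864\right)^{2} - 683 = 811^{2} - 683 = 657721 - 683 = 657038$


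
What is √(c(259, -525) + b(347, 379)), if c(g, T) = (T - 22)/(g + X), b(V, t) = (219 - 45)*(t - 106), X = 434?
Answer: √2534712103/231 ≈ 217.95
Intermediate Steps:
b(V, t) = -18444 + 174*t (b(V, t) = 174*(-106 + t) = -18444 + 174*t)
c(g, T) = (-22 + T)/(434 + g) (c(g, T) = (T - 22)/(g + 434) = (-22 + T)/(434 + g))
√(c(259, -525) + b(347, 379)) = √((-22 - 525)/(434 + 259) + (-18444 + 174*379)) = √(-547/693 + (-18444 + 65946)) = √((1/693)*(-547) + 47502) = √(-547/693 + 47502) = √(32918339/693) = √2534712103/231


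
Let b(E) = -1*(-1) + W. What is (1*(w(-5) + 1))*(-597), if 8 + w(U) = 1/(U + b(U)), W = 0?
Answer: 17313/4 ≈ 4328.3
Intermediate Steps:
b(E) = 1 (b(E) = -1*(-1) + 0 = 1 + 0 = 1)
w(U) = -8 + 1/(1 + U) (w(U) = -8 + 1/(U + 1) = -8 + 1/(1 + U))
(1*(w(-5) + 1))*(-597) = (1*((-7 - 8*(-5))/(1 - 5) + 1))*(-597) = (1*((-7 + 40)/(-4) + 1))*(-597) = (1*(-¼*33 + 1))*(-597) = (1*(-33/4 + 1))*(-597) = (1*(-29/4))*(-597) = -29/4*(-597) = 17313/4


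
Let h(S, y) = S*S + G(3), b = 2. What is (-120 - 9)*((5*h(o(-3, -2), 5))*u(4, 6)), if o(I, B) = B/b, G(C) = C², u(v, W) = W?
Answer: -38700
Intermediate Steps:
o(I, B) = B/2
h(S, y) = 9 + S² (h(S, y) = S*S + 3² = S² + 9 = 9 + S²)
(-120 - 9)*((5*h(o(-3, -2), 5))*u(4, 6)) = (-120 - 9)*((5*(9 + ((½)*(-2))²))*6) = -129*5*(9 + (-1)²)*6 = -129*5*(9 + 1)*6 = -129*5*10*6 = -6450*6 = -129*300 = -38700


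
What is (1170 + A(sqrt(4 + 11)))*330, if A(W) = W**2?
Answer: 391050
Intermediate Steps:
(1170 + A(sqrt(4 + 11)))*330 = (1170 + (sqrt(4 + 11))**2)*330 = (1170 + (sqrt(15))**2)*330 = (1170 + 15)*330 = 1185*330 = 391050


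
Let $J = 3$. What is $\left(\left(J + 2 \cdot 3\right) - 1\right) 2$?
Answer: $16$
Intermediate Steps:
$\left(\left(J + 2 \cdot 3\right) - 1\right) 2 = \left(\left(3 + 2 \cdot 3\right) - 1\right) 2 = \left(\left(3 + 6\right) - 1\right) 2 = \left(9 - 1\right) 2 = 8 \cdot 2 = 16$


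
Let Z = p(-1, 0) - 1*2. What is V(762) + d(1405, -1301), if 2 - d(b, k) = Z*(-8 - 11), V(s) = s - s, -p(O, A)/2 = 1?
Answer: -74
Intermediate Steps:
p(O, A) = -2 (p(O, A) = -2*1 = -2)
V(s) = 0
Z = -4 (Z = -2 - 1*2 = -2 - 2 = -4)
d(b, k) = -74 (d(b, k) = 2 - (-4)*(-8 - 11) = 2 - (-4)*(-19) = 2 - 1*76 = 2 - 76 = -74)
V(762) + d(1405, -1301) = 0 - 74 = -74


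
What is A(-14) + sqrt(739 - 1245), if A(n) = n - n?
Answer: I*sqrt(506) ≈ 22.494*I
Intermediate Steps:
A(n) = 0
A(-14) + sqrt(739 - 1245) = 0 + sqrt(739 - 1245) = 0 + sqrt(-506) = 0 + I*sqrt(506) = I*sqrt(506)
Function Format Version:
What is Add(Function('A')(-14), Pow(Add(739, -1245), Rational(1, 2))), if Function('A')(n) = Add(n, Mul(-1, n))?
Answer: Mul(I, Pow(506, Rational(1, 2))) ≈ Mul(22.494, I)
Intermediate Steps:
Function('A')(n) = 0
Add(Function('A')(-14), Pow(Add(739, -1245), Rational(1, 2))) = Add(0, Pow(Add(739, -1245), Rational(1, 2))) = Add(0, Pow(-506, Rational(1, 2))) = Add(0, Mul(I, Pow(506, Rational(1, 2)))) = Mul(I, Pow(506, Rational(1, 2)))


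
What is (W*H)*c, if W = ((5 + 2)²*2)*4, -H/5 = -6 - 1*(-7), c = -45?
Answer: 88200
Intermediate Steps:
H = -5 (H = -5*(-6 - 1*(-7)) = -5*(-6 + 7) = -5*1 = -5)
W = 392 (W = (7²*2)*4 = (49*2)*4 = 98*4 = 392)
(W*H)*c = (392*(-5))*(-45) = -1960*(-45) = 88200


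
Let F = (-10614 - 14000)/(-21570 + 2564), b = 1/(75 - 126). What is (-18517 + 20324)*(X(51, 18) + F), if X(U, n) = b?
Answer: 5054318/2193 ≈ 2304.8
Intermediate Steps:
b = -1/51 (b = 1/(-51) = -1/51 ≈ -0.019608)
X(U, n) = -1/51
F = 12307/9503 (F = -24614/(-19006) = -24614*(-1/19006) = 12307/9503 ≈ 1.2951)
(-18517 + 20324)*(X(51, 18) + F) = (-18517 + 20324)*(-1/51 + 12307/9503) = 1807*(36362/28509) = 5054318/2193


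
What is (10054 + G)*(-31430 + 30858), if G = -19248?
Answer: 5258968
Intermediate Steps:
(10054 + G)*(-31430 + 30858) = (10054 - 19248)*(-31430 + 30858) = -9194*(-572) = 5258968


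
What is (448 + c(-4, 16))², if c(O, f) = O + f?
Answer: 211600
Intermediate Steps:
(448 + c(-4, 16))² = (448 + (-4 + 16))² = (448 + 12)² = 460² = 211600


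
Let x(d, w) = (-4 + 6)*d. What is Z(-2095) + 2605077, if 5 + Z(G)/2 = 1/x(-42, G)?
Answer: 109412813/42 ≈ 2.6051e+6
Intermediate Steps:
x(d, w) = 2*d
Z(G) = -421/42 (Z(G) = -10 + 2/((2*(-42))) = -10 + 2/(-84) = -10 + 2*(-1/84) = -10 - 1/42 = -421/42)
Z(-2095) + 2605077 = -421/42 + 2605077 = 109412813/42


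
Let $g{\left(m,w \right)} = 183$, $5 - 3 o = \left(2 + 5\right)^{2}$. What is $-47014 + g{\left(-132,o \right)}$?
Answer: $-46831$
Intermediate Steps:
$o = - \frac{44}{3}$ ($o = \frac{5}{3} - \frac{\left(2 + 5\right)^{2}}{3} = \frac{5}{3} - \frac{7^{2}}{3} = \frac{5}{3} - \frac{49}{3} = - \frac{44}{3} \approx -14.667$)
$-47014 + g{\left(-132,o \right)} = -47014 + 183 = -46831$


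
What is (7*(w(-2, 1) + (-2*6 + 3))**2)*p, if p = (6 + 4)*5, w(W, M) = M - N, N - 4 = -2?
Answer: 35000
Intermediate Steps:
N = 2 (N = 4 - 2 = 2)
w(W, M) = -2 + M (w(W, M) = M - 1*2 = M - 2 = -2 + M)
p = 50 (p = 10*5 = 50)
(7*(w(-2, 1) + (-2*6 + 3))**2)*p = (7*((-2 + 1) + (-2*6 + 3))**2)*50 = (7*(-1 + (-12 + 3))**2)*50 = (7*(-1 - 9)**2)*50 = (7*(-10)**2)*50 = (7*100)*50 = 700*50 = 35000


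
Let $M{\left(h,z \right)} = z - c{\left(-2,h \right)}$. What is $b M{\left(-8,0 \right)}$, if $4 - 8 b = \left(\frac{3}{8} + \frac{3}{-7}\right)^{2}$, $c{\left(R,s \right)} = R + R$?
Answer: $\frac{12535}{6272} \approx 1.9986$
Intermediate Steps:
$c{\left(R,s \right)} = 2 R$
$M{\left(h,z \right)} = 4 + z$ ($M{\left(h,z \right)} = z - 2 \left(-2\right) = z - -4 = z + 4 = 4 + z$)
$b = \frac{12535}{25088}$ ($b = \frac{1}{2} - \frac{\left(\frac{3}{8} + \frac{3}{-7}\right)^{2}}{8} = \frac{1}{2} - \frac{\left(3 \cdot \frac{1}{8} + 3 \left(- \frac{1}{7}\right)\right)^{2}}{8} = \frac{1}{2} - \frac{\left(\frac{3}{8} - \frac{3}{7}\right)^{2}}{8} = \frac{1}{2} - \frac{\left(- \frac{3}{56}\right)^{2}}{8} = \frac{1}{2} - \frac{9}{25088} = \frac{12535}{25088} \approx 0.49964$)
$b M{\left(-8,0 \right)} = \frac{12535 \left(4 + 0\right)}{25088} = \frac{12535}{25088} \cdot 4 = \frac{12535}{6272}$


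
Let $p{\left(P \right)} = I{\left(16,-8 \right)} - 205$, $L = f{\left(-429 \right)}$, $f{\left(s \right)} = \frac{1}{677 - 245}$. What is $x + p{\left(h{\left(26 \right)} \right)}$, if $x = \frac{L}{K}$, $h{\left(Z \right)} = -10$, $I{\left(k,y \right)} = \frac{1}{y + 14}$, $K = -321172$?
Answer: $- \frac{28419867937}{138746304} \approx -204.83$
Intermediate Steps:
$I{\left(k,y \right)} = \frac{1}{14 + y}$
$f{\left(s \right)} = \frac{1}{432}$
$L = \frac{1}{432} \approx 0.0023148$
$p{\left(P \right)} = - \frac{1229}{6}$ ($p{\left(P \right)} = \frac{1}{14 - 8} - 205 = \frac{1}{6} - 205 = - \frac{1229}{6}$)
$x = - \frac{1}{138746304}$ ($x = \frac{1}{432 \left(-321172\right)} = \frac{1}{432} \left(- \frac{1}{321172}\right) = - \frac{1}{138746304} \approx -7.2074 \cdot 10^{-9}$)
$x + p{\left(h{\left(26 \right)} \right)} = - \frac{1}{138746304} - \frac{1229}{6} = - \frac{28419867937}{138746304}$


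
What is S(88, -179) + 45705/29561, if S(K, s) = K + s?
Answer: -2644346/29561 ≈ -89.454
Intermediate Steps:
S(88, -179) + 45705/29561 = (88 - 179) + 45705/29561 = -91 + 45705*(1/29561) = -91 + 45705/29561 = -2644346/29561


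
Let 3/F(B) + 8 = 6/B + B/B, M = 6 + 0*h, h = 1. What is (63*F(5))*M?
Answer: -5670/29 ≈ -195.52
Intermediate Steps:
M = 6 (M = 6 + 0*1 = 6 + 0 = 6)
F(B) = 3/(-7 + 6/B) (F(B) = 3/(-8 + (6/B + B/B)) = 3/(-8 + (6/B + 1)) = 3/(-8 + (1 + 6/B)) = 3/(-7 + 6/B))
(63*F(5))*M = (63*(-3*5/(-6 + 7*5)))*6 = (63*(-3*5/(-6 + 35)))*6 = (63*(-3*5/29))*6 = (63*(-3*5*1/29))*6 = (63*(-15/29))*6 = -945/29*6 = -5670/29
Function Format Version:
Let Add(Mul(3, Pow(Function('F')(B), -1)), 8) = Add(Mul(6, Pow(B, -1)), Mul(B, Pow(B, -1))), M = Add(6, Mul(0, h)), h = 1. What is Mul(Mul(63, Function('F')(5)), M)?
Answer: Rational(-5670, 29) ≈ -195.52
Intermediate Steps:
M = 6 (M = Add(6, Mul(0, 1)) = Add(6, 0) = 6)
Function('F')(B) = Mul(3, Pow(Add(-7, Mul(6, Pow(B, -1))), -1)) (Function('F')(B) = Mul(3, Pow(Add(-8, Add(Mul(6, Pow(B, -1)), Mul(B, Pow(B, -1)))), -1)) = Mul(3, Pow(Add(-8, Add(Mul(6, Pow(B, -1)), 1)), -1)) = Mul(3, Pow(Add(-8, Add(1, Mul(6, Pow(B, -1)))), -1)) = Mul(3, Pow(Add(-7, Mul(6, Pow(B, -1))), -1)))
Mul(Mul(63, Function('F')(5)), M) = Mul(Mul(63, Mul(-3, 5, Pow(Add(-6, Mul(7, 5)), -1))), 6) = Mul(Mul(63, Mul(-3, 5, Pow(Add(-6, 35), -1))), 6) = Mul(Mul(63, Mul(-3, 5, Pow(29, -1))), 6) = Mul(Mul(63, Mul(-3, 5, Rational(1, 29))), 6) = Mul(Mul(63, Rational(-15, 29)), 6) = Mul(Rational(-945, 29), 6) = Rational(-5670, 29)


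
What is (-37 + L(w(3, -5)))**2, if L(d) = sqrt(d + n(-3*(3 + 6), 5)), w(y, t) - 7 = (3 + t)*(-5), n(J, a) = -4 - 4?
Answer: 1156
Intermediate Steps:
n(J, a) = -8
w(y, t) = -8 - 5*t (w(y, t) = 7 + (3 + t)*(-5) = 7 + (-15 - 5*t) = -8 - 5*t)
L(d) = sqrt(-8 + d) (L(d) = sqrt(d - 8) = sqrt(-8 + d))
(-37 + L(w(3, -5)))**2 = (-37 + sqrt(-8 + (-8 - 5*(-5))))**2 = (-37 + sqrt(-8 + (-8 + 25)))**2 = (-37 + sqrt(-8 + 17))**2 = (-37 + sqrt(9))**2 = (-37 + 3)**2 = (-34)**2 = 1156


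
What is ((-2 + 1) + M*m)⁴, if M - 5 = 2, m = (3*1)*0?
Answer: 1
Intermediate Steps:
m = 0 (m = 3*0 = 0)
M = 7 (M = 5 + 2 = 7)
((-2 + 1) + M*m)⁴ = ((-2 + 1) + 7*0)⁴ = (-1 + 0)⁴ = (-1)⁴ = 1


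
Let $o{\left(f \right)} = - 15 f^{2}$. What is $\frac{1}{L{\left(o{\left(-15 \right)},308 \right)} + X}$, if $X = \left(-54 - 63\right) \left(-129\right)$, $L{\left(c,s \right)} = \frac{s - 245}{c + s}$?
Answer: $\frac{3067}{46290168} \approx 6.6256 \cdot 10^{-5}$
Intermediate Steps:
$L{\left(c,s \right)} = \frac{-245 + s}{c + s}$
$X = 15093$ ($X = \left(-117\right) \left(-129\right) = 15093$)
$\frac{1}{L{\left(o{\left(-15 \right)},308 \right)} + X} = \frac{1}{\frac{-245 + 308}{- 15 \left(-15\right)^{2} + 308} + 15093} = \frac{1}{\frac{1}{\left(-15\right) 225 + 308} \cdot 63 + 15093} = \frac{1}{\frac{1}{-3375 + 308} \cdot 63 + 15093} = \frac{1}{\frac{1}{-3067} \cdot 63 + 15093} = \frac{1}{\left(- \frac{1}{3067}\right) 63 + 15093} = \frac{1}{- \frac{63}{3067} + 15093} = \frac{1}{\frac{46290168}{3067}} = \frac{3067}{46290168}$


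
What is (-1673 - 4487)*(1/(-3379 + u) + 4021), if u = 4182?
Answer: -1808163840/73 ≈ -2.4769e+7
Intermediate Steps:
(-1673 - 4487)*(1/(-3379 + u) + 4021) = (-1673 - 4487)*(1/(-3379 + 4182) + 4021) = -6160*(1/803 + 4021) = -6160*3228864/803 = -1808163840/73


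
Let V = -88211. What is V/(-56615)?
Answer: 88211/56615 ≈ 1.5581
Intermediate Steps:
V/(-56615) = -88211/(-56615) = -88211*(-1/56615) = 88211/56615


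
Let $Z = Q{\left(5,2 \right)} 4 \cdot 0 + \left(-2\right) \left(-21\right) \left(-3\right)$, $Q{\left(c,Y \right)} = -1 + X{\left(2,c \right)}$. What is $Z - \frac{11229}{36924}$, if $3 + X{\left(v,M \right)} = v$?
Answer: $- \frac{1554551}{12308} \approx -126.3$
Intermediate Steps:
$X{\left(v,M \right)} = -3 + v$
$Q{\left(c,Y \right)} = -2$ ($Q{\left(c,Y \right)} = -1 + \left(-3 + 2\right) = -1 - 1 = -2$)
$Z = -126$ ($Z = \left(-2\right) 4 \cdot 0 + \left(-2\right) \left(-21\right) \left(-3\right) = \left(-8\right) 0 + 42 \left(-3\right) = 0 - 126 = -126$)
$Z - \frac{11229}{36924} = -126 - \frac{11229}{36924} = -126 - \frac{3743}{12308} = - \frac{1554551}{12308}$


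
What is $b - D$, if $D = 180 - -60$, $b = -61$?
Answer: $-301$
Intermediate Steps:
$D = 240$ ($D = 180 + 60 = 240$)
$b - D = -61 - 240 = -301$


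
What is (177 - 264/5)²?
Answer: 385641/25 ≈ 15426.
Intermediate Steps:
(177 - 264/5)² = (621/5)² = 385641/25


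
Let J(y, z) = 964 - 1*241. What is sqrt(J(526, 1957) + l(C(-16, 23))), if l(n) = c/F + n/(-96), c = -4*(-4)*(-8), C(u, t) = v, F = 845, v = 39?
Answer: sqrt(195348390)/520 ≈ 26.878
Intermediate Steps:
C(u, t) = 39
c = -128 (c = 16*(-8) = -128)
J(y, z) = 723 (J(y, z) = 964 - 241 = 723)
l(n) = -128/845 - n/96 (l(n) = -128/845 + n/(-96) = -128*1/845 + n*(-1/96) = -128/845 - n/96)
sqrt(J(526, 1957) + l(C(-16, 23))) = sqrt(723 + (-128/845 - 1/96*39)) = sqrt(723 + (-128/845 - 13/32)) = sqrt(723 - 15081/27040) = sqrt(19534839/27040) = sqrt(195348390)/520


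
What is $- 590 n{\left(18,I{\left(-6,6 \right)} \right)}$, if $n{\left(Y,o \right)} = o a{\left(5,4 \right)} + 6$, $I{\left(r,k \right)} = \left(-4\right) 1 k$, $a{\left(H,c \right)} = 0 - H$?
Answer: $-74340$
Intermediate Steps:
$a{\left(H,c \right)} = - H$
$I{\left(r,k \right)} = - 4 k$
$n{\left(Y,o \right)} = 6 - 5 o$ ($n{\left(Y,o \right)} = o \left(\left(-1\right) 5\right) + 6 = o \left(-5\right) + 6 = - 5 o + 6 = 6 - 5 o$)
$- 590 n{\left(18,I{\left(-6,6 \right)} \right)} = - 590 \left(6 - 5 \left(\left(-4\right) 6\right)\right) = - 590 \left(6 - -120\right) = - 590 \left(6 + 120\right) = \left(-590\right) 126 = -74340$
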